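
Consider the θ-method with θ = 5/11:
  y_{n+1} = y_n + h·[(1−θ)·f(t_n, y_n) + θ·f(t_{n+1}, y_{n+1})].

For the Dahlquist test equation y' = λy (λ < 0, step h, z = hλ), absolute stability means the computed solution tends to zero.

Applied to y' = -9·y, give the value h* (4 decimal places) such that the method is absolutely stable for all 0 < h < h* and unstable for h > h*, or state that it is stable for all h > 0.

Set f=λy, z=hλ:
  y_{n+1} = y_n + z·[6/11·y_n + 5/11·y_{n+1}] ⇒ (1 − 5/11z)y_{n+1} = (1 + 6/11z)y_n
  ⇒ R(z) = (1 + 6/11z)/(1 − 5/11z).

Solve |R(x)|<1 on ℝ⁻.
x=-1.76: |R|=0.0222
R=−1: 1+6/11x = −1+5/11x ⇒ -1/11x=2 ⇒ x=2/(-1/11)=-22.0000
Confirm numerically:
  x=-20.334: |R|=0.98521 <1
  x=-17.602: |R|=0.95558 <1
  x=-14.828: |R|=0.91576 <1
  x=-10.056: |R|=0.80509 <1
  x=-22.522: |R|=1.00422 >1
  x=-22.352: |R|=1.00287 >1
Interval (-22.0000, 0).

(-22.0000,0); λ=-9 ⇒ h* = (22)/9 = 2.4444.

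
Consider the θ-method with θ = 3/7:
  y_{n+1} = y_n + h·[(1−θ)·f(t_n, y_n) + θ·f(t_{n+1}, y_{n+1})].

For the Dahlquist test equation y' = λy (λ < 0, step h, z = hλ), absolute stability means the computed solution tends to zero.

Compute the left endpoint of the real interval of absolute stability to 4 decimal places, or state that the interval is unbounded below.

On y'=λy, z=hλ:
  y_{n+1} = y_n + z·[4/7·y_n + 3/7·y_{n+1}] ⇒ (1 − 3/7z)y_{n+1} = (1 + 4/7z)y_n
  ⇒ R(z) = (1 + 4/7z)/(1 − 3/7z).

Solve |R(x)|<1 on ℝ⁻.
x=-0.39: |R|=0.6659
R=−1: 1+4/7x = −1+3/7x ⇒ -1/7x=2 ⇒ x=2/(-1/7)=-14.0000
Confirm numerically:
  x=-13.029: |R|=0.97893 <1
  x=-8.876: |R|=0.84763 <1
  x=-5.945: |R|=0.67566 <1
  x=-14.231: |R|=1.00465 >1
  x=-14.178: |R|=1.00359 >1
  x=-14.158: |R|=1.00319 >1
Interval (-14.0000, 0).

left endpoint -14.0000.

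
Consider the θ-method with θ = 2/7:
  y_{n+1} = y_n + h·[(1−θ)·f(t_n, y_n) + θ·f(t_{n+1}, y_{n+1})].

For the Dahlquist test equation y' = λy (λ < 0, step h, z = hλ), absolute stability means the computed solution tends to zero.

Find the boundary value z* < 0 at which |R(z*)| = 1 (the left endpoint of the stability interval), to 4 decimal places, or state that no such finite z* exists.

z* = -4.6667.

With y'=λy (z=hλ):
  y_{n+1} = y_n + z·[5/7·y_n + 2/7·y_{n+1}] ⇒ (1 − 2/7z)y_{n+1} = (1 + 5/7z)y_n
  ⇒ R(z) = (1 + 5/7z)/(1 − 2/7z).

Need |R(x)|<1, x<0.
x=-1.68: |R|=0.1351
R=−1: 1+5/7x = −1+2/7x ⇒ -3/7x=2 ⇒ x=2/(-3/7)=-4.6667
Confirm numerically:
  x=-4.489: |R|=0.96664 <1
  x=-3.480: |R|=0.74499 <1
  x=-3.026: |R|=0.62289 <1
  x=-2.097: |R|=0.31133 <1
  x=-5.149: |R|=1.08365 >1
  x=-4.927: |R|=1.04634 >1
Interval (-4.6667, 0).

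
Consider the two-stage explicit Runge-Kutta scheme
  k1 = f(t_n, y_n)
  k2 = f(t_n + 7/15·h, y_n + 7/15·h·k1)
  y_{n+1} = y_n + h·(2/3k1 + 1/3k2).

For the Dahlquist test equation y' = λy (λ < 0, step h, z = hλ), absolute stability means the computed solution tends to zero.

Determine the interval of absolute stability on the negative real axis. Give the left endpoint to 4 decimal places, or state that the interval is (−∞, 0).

Set f=λy, z=hλ:
  k1=λy_n ⇒ h·k1=z·y_n;  k2=λ(1+7/15z)y_n ⇒ h·k2=z(1+7/15z)y_n
  y_{n+1}/y_n = 1 + 2/3z + 1/3z(1+7/15z) = 1 + z + 7/45z²
  ⇒ R(z) = 1 + z + 7/45z².

Need |R(x)|<1, x<0.
x=-0.38: |R|=0.6425
R=1: x+7/45x²=0 ⇒ x=−45/7=-6.4286; min R=1−1/(4·7/45)=-0.6071>−1
Confirm numerically:
  x=-5.989: |R|=0.59049 <1
  x=-5.933: |R|=0.54263 <1
  x=-4.250: |R|=0.44028 <1
  x=-3.673: |R|=0.57441 <1
  x=-7.005: |R|=1.62811 >1
  x=-6.882: |R|=1.48541 >1
  x=-6.739: |R|=1.32542 >1
Stable set (-6.4286, 0).

z∈(-6.4286,0).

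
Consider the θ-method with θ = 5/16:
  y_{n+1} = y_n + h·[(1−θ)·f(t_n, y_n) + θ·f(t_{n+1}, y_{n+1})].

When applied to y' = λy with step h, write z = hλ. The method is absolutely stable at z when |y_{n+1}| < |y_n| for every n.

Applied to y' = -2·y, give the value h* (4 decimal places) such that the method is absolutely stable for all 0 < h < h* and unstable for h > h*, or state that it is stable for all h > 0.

Test eqn y'=λy, z=hλ:
  y_{n+1} = y_n + z·[11/16·y_n + 5/16·y_{n+1}] ⇒ (1 − 5/16z)y_{n+1} = (1 + 11/16z)y_n
  R(z) = (1 + 11/16z)/(1 − 5/16z).

Solve |R(x)|<1 on ℝ⁻.
x=-1.29: |R|=0.0806
R=−1: 1+11/16x = −1+5/16x ⇒ -3/8x=2 ⇒ x=2/(-3/8)=-5.3333
Confirm numerically:
  x=-5.103: |R|=0.96671 <1
  x=-2.332: |R|=0.34895 <1
  x=-2.173: |R|=0.29417 <1
  x=-5.764: |R|=1.05765 >1
  x=-5.763: |R|=1.05753 >1
So |R|<1 on (-5.3333, 0).

(-5.3333,0); λ=-2 ⇒ h* = (16/3)/2 = 2.6667.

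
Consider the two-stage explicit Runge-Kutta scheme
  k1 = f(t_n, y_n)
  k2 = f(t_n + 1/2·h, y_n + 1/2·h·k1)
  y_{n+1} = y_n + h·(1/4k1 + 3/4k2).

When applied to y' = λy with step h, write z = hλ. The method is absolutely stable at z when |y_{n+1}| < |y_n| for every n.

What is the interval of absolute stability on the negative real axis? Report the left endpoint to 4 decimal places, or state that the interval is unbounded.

(-2.6667, 0).

With y'=λy (z=hλ):
  k1=λy_n ⇒ h·k1=z·y_n;  k2=λ(1+1/2z)y_n ⇒ h·k2=z(1+1/2z)y_n
  y_{n+1}/y_n = 1 + 1/4z + 3/4z(1+1/2z) = 1 + z + 3/8z²
  ⇒ R(z) = 1 + z + 3/8z².

Need |R(x)|<1, x<0.
x=-1.78: |R|=0.4082
R=1: x+3/8x²=0 ⇒ x=−8/3=-2.6667; min R=1−1/(4·3/8)=0.3333>−1
Confirm numerically:
  x=-2.076: |R|=0.54017 <1
  x=-1.615: |R|=0.36308 <1
  x=-1.089: |R|=0.35572 <1
  x=-3.166: |R|=1.59283 >1
  x=-3.115: |R|=1.52371 >1
So |R|<1 on (-2.6667, 0).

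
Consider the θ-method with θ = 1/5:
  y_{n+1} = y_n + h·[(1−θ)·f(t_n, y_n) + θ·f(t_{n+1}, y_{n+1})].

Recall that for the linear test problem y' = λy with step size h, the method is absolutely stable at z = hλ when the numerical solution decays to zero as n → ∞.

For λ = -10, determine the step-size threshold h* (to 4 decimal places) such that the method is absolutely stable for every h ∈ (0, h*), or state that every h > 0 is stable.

(-3.3333,0); λ=-10 ⇒ h* = (10/3)/10 = 0.3333.

Test eqn y'=λy, z=hλ:
  y_{n+1} = y_n + z·[4/5·y_n + 1/5·y_{n+1}] ⇒ (1 − 1/5z)y_{n+1} = (1 + 4/5z)y_n
  R(z) = (1 + 4/5z)/(1 − 1/5z).

Need |R(x)|<1, x<0.
x=-0.35: |R|=0.6729
R=−1: 1+4/5x = −1+1/5x ⇒ -3/5x=2 ⇒ x=2/(-3/5)=-3.3333
Confirm numerically:
  x=-3.169: |R|=0.93965 <1
  x=-2.954: |R|=0.85693 <1
  x=-2.166: |R|=0.51130 <1
  x=-1.802: |R|=0.32461 <1
  x=-3.750: |R|=1.14286 >1
  x=-3.698: |R|=1.12578 >1
  x=-3.550: |R|=1.07602 >1
Stable set (-3.3333, 0).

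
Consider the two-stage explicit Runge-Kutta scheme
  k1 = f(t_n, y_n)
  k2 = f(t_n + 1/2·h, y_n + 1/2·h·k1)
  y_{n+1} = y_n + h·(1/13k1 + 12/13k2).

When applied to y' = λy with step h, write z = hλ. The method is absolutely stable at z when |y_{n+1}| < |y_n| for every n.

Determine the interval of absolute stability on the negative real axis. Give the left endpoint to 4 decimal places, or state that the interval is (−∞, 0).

z∈(-2.1667,0).

Set f=λy, z=hλ:
  k1=λy_n ⇒ h·k1=z·y_n;  k2=λ(1+1/2z)y_n ⇒ h·k2=z(1+1/2z)y_n
  y_{n+1}/y_n = 1 + 1/13z + 12/13z(1+1/2z) = 1 + z + 6/13z²
  R(z) = 1 + z + 6/13z².

Find x<0 with |R(x)|<1.
x=-1.63: |R|=0.5963
R=1: x+6/13x²=0 ⇒ x=−13/6=-2.1667; min R=1−1/(4·6/13)=0.4583>−1
Confirm numerically:
  x=-1.526: |R|=0.54877 <1
  x=-1.192: |R|=0.46378 <1
  x=-1.155: |R|=0.46070 <1
  x=-2.562: |R|=1.46747 >1
  x=-2.450: |R|=1.32038 >1
  x=-2.371: |R|=1.22360 >1
Stable set (-2.1667, 0).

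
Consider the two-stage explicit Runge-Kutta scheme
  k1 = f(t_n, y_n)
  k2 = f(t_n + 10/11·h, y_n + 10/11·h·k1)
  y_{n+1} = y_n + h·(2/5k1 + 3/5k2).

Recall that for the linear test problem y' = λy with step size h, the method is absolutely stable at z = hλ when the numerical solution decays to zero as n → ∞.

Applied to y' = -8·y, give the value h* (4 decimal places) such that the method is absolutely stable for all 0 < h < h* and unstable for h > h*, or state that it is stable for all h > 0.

(-1.8333,0); λ=-8 ⇒ h* = (11/6)/8 = 0.2292.

On y'=λy, z=hλ:
  k1=λy_n ⇒ h·k1=z·y_n;  k2=λ(1+10/11z)y_n ⇒ h·k2=z(1+10/11z)y_n
  y_{n+1}/y_n = 1 + 2/5z + 3/5z(1+10/11z) = 1 + z + 6/11z²
  Hence R(z) = 1 + z + 6/11z².

Find x<0 with |R(x)|<1.
x=-1.59: |R|=0.7890
R=1: x+6/11x²=0 ⇒ x=−11/6=-1.8333; min R=1−1/(4·6/11)=0.5417>−1
Confirm numerically:
  x=-1.631: |R|=0.82000 <1
  x=-1.439: |R|=0.69048 <1
  x=-1.059: |R|=0.55272 <1
  x=-0.784: |R|=0.55127 <1
  x=-2.412: |R|=1.76131 >1
  x=-2.044: |R|=1.23487 >1
  x=-1.882: |R|=1.04996 >1
So |R|<1 on (-1.8333, 0).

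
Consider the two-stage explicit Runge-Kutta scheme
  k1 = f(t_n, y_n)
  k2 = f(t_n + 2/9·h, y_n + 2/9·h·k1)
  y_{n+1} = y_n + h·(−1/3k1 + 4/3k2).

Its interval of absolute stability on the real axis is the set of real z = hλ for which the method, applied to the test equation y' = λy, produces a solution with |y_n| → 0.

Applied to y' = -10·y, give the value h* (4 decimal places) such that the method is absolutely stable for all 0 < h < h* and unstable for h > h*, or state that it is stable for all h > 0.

(-3.3750,0); λ=-10 ⇒ h* = (27/8)/10 = 0.3375.

With y'=λy (z=hλ):
  k1=λy_n ⇒ h·k1=z·y_n;  k2=λ(1+2/9z)y_n ⇒ h·k2=z(1+2/9z)y_n
  y_{n+1}/y_n = 1 − 1/3z + 4/3z(1+2/9z) = 1 + z + 8/27z²
  so R(z) = 1 + z + 8/27z².

Find x<0 with |R(x)|<1.
x=-0.75: |R|=0.4167
R=1: x+8/27x²=0 ⇒ x=−27/8=-3.3750; min R=1−1/(4·8/27)=0.1562>−1
Confirm numerically:
  x=-2.304: |R|=0.26886 <1
  x=-2.301: |R|=0.26777 <1
  x=-1.525: |R|=0.16407 <1
  x=-1.410: |R|=0.17907 <1
  x=-3.906: |R|=1.61454 >1
  x=-3.839: |R|=1.52779 >1
  x=-3.798: |R|=1.47602 >1
Stable set (-3.3750, 0).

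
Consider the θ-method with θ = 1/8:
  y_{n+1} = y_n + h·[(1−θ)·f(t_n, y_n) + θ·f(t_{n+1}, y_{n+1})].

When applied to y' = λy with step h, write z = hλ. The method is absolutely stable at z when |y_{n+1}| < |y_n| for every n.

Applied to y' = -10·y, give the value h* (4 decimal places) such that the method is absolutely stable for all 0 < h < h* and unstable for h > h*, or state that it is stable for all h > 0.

With y'=λy (z=hλ):
  y_{n+1} = y_n + z·[7/8·y_n + 1/8·y_{n+1}] ⇒ (1 − 1/8z)y_{n+1} = (1 + 7/8z)y_n
  ⇒ R(z) = (1 + 7/8z)/(1 − 1/8z).

Need |R(x)|<1, x<0.
x=-1.33: |R|=0.1404
R=−1: 1+7/8x = −1+1/8x ⇒ -3/4x=2 ⇒ x=2/(-3/4)=-2.6667
Confirm numerically:
  x=-2.495: |R|=0.90186 <1
  x=-2.181: |R|=0.71378 <1
  x=-1.114: |R|=0.02216 <1
  x=-3.181: |R|=1.27600 >1
  x=-3.084: |R|=1.22591 >1
So |R|<1 on (-2.6667, 0).

(-2.6667,0); λ=-10 ⇒ h* = (8/3)/10 = 0.2667.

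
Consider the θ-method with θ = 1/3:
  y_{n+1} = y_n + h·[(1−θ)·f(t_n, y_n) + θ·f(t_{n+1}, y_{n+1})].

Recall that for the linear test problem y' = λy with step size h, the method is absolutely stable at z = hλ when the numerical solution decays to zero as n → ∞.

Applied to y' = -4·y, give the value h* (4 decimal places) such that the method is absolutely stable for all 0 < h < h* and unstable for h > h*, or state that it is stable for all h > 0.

Test eqn y'=λy, z=hλ:
  y_{n+1} = y_n + z·[2/3·y_n + 1/3·y_{n+1}] ⇒ (1 − 1/3z)y_{n+1} = (1 + 2/3z)y_n
  ⇒ R(z) = (1 + 2/3z)/(1 − 1/3z).

Boundary: |R(x)|=1, x<0.
x=-0.89: |R|=0.3136
R=−1: 1+2/3x = −1+1/3x ⇒ -1/3x=2 ⇒ x=2/(-1/3)=-6.0000
Confirm numerically:
  x=-4.527: |R|=0.80430 <1
  x=-3.597: |R|=0.63574 <1
  x=-3.549: |R|=0.62574 <1
  x=-3.484: |R|=0.61197 <1
  x=-6.557: |R|=1.05828 >1
  x=-6.101: |R|=1.01110 >1
Interval (-6.0000, 0).

(-6.0000,0); λ=-4 ⇒ h* = (6)/4 = 1.5000.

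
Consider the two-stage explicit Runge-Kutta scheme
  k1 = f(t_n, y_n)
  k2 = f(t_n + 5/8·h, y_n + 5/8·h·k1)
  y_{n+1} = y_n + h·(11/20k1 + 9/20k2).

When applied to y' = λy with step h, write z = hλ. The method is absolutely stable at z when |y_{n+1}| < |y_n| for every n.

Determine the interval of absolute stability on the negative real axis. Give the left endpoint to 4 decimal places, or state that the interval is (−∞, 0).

(-3.5556, 0).

On y'=λy, z=hλ:
  k1=λy_n ⇒ h·k1=z·y_n;  k2=λ(1+5/8z)y_n ⇒ h·k2=z(1+5/8z)y_n
  y_{n+1}/y_n = 1 + 11/20z + 9/20z(1+5/8z) = 1 + z + 9/32z²
  R(z) = 1 + z + 9/32z².

Need |R(x)|<1, x<0.
x=-0.5: |R|=0.5703
R=1: x+9/32x²=0 ⇒ x=−32/9=-3.5556; min R=1−1/(4·9/32)=0.1111>−1
Confirm numerically:
  x=-2.241: |R|=0.17146 <1
  x=-2.163: |R|=0.15285 <1
  x=-2.046: |R|=0.13135 <1
  x=-1.873: |R|=0.11366 <1
  x=-4.080: |R|=1.60180 >1
  x=-3.822: |R|=1.28641 >1
  x=-3.629: |R|=1.07496 >1
Stable set (-3.5556, 0).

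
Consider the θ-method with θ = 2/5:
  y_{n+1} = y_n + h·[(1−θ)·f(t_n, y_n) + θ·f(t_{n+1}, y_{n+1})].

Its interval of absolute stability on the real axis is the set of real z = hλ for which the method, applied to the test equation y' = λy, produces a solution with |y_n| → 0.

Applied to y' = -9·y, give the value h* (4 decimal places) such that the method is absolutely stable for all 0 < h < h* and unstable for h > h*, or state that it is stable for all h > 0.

Test eqn y'=λy, z=hλ:
  y_{n+1} = y_n + z·[3/5·y_n + 2/5·y_{n+1}] ⇒ (1 − 2/5z)y_{n+1} = (1 + 3/5z)y_n
  so R(z) = (1 + 3/5z)/(1 − 2/5z).

Solve |R(x)|<1 on ℝ⁻.
x=-1.12: |R|=0.2265
R=−1: 1+3/5x = −1+2/5x ⇒ -1/5x=2 ⇒ x=2/(-1/5)=-10.0000
Confirm numerically:
  x=-9.726: |R|=0.98879 <1
  x=-8.228: |R|=0.91741 <1
  x=-7.099: |R|=0.84889 <1
  x=-10.484: |R|=1.01864 >1
  x=-10.236: |R|=1.00927 >1
Stable set (-10.0000, 0).

(-10.0000,0); λ=-9 ⇒ h* = (10)/9 = 1.1111.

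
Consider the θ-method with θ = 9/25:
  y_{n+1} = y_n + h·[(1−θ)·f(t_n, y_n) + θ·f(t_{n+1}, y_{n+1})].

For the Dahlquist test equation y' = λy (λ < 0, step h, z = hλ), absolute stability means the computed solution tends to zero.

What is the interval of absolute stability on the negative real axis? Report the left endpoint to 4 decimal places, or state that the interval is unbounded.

Test eqn y'=λy, z=hλ:
  y_{n+1} = y_n + z·[16/25·y_n + 9/25·y_{n+1}] ⇒ (1 − 9/25z)y_{n+1} = (1 + 16/25z)y_n
  Hence R(z) = (1 + 16/25z)/(1 − 9/25z).

Solve |R(x)|<1 on ℝ⁻.
x=-1.22: |R|=0.1523
R=−1: 1+16/25x = −1+9/25x ⇒ -7/25x=2 ⇒ x=2/(-7/25)=-7.1429
Confirm numerically:
  x=-6.710: |R|=0.96452 <1
  x=-6.696: |R|=0.96331 <1
  x=-5.135: |R|=0.80264 <1
  x=-7.722: |R|=1.04290 >1
  x=-7.553: |R|=1.03088 >1
Interval (-7.1429, 0).

(-7.1429, 0).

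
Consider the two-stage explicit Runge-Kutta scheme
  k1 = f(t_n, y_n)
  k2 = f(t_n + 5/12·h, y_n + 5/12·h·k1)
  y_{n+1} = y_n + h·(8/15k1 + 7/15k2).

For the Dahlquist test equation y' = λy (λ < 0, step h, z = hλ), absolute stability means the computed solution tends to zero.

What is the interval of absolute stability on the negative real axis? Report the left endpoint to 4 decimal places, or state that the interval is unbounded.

z∈(-5.1429,0).

Set f=λy, z=hλ:
  k1=λy_n ⇒ h·k1=z·y_n;  k2=λ(1+5/12z)y_n ⇒ h·k2=z(1+5/12z)y_n
  y_{n+1}/y_n = 1 + 8/15z + 7/15z(1+5/12z) = 1 + z + 7/36z²
  Hence R(z) = 1 + z + 7/36z².

Solve |R(x)|<1 on ℝ⁻.
x=-0.32: |R|=0.6999
R=1: x+7/36x²=0 ⇒ x=−36/7=-5.1429; min R=1−1/(4·7/36)=-0.2857>−1
Confirm numerically:
  x=-4.702: |R|=0.59693 <1
  x=-3.465: |R|=0.13046 <1
  x=-2.227: |R|=0.26265 <1
  x=-5.382: |R|=1.25026 >1
  x=-5.322: |R|=1.18538 >1
Interval (-5.1429, 0).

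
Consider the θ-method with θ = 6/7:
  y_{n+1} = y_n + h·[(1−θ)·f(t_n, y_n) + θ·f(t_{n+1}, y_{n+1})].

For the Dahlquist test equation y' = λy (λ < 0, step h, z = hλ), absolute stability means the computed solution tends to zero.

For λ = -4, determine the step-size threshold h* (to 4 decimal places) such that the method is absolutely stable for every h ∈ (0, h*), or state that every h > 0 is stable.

(−∞, 0) — no finite endpoint. Any h>0 works for λ=-4.

Set f=λy, z=hλ:
  y_{n+1} = y_n + z·[1/7·y_n + 6/7·y_{n+1}] ⇒ (1 − 6/7z)y_{n+1} = (1 + 1/7z)y_n
  R(z) = (1 + 1/7z)/(1 − 6/7z).

Find x<0 with |R(x)|<1.
x=-1.28: |R|=0.3896
x=-2: |R|=0.2632
x=-10: |R|=0.0448
x=-100: |R|=0.1532
θ=6/7≥1/2 ⇒ |1+1/7x|<|1−6/7x| ∀x<0 ⇒ unbounded interval.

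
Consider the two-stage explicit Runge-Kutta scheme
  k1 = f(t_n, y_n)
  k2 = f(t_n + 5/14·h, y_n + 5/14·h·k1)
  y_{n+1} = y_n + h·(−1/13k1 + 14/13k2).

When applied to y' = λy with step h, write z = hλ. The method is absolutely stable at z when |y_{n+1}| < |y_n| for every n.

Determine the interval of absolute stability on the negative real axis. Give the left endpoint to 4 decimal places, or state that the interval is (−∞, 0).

With y'=λy (z=hλ):
  k1=λy_n ⇒ h·k1=z·y_n;  k2=λ(1+5/14z)y_n ⇒ h·k2=z(1+5/14z)y_n
  y_{n+1}/y_n = 1 − 1/13z + 14/13z(1+5/14z) = 1 + z + 5/13z²
  ⇒ R(z) = 1 + z + 5/13z².

Boundary: |R(x)|=1, x<0.
x=-0.35: |R|=0.6971
R=1: x+5/13x²=0 ⇒ x=−13/5=-2.6000; min R=1−1/(4·5/13)=0.3500>−1
Confirm numerically:
  x=-2.363: |R|=0.78460 <1
  x=-2.304: |R|=0.73770 <1
  x=-1.362: |R|=0.35148 <1
  x=-1.308: |R|=0.35002 <1
  x=-2.982: |R|=1.43812 >1
  x=-2.634: |R|=1.03444 >1
Stable set (-2.6000, 0).

(-2.6000, 0).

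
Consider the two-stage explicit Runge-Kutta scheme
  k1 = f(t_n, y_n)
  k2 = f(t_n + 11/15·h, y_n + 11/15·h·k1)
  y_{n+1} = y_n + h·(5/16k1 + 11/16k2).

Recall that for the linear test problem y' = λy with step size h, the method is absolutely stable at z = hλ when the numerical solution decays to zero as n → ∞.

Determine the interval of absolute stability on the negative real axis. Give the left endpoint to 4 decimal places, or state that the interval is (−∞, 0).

On y'=λy, z=hλ:
  k1=λy_n ⇒ h·k1=z·y_n;  k2=λ(1+11/15z)y_n ⇒ h·k2=z(1+11/15z)y_n
  y_{n+1}/y_n = 1 + 5/16z + 11/16z(1+11/15z) = 1 + z + 121/240z²
  Hence R(z) = 1 + z + 121/240z².

Boundary: |R(x)|=1, x<0.
x=-0.44: |R|=0.6576
R=1: x+121/240x²=0 ⇒ x=−240/121=-1.9835; min R=1−1/(4·121/240)=0.5041>−1
Confirm numerically:
  x=-1.928: |R|=0.94608 <1
  x=-1.851: |R|=0.87638 <1
  x=-1.055: |R|=0.50615 <1
  x=-2.287: |R|=1.34998 >1
  x=-2.112: |R|=1.13686 >1
So |R|<1 on (-1.9835, 0).

z∈(-1.9835,0).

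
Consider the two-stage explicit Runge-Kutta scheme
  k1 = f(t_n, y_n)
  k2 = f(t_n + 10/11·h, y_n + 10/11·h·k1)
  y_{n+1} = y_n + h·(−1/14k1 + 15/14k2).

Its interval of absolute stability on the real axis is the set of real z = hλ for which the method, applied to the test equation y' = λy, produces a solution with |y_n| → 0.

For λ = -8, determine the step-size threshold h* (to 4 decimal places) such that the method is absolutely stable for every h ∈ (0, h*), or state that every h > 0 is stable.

(-1.0267,0); λ=-8 ⇒ h* = (77/75)/8 = 0.1283.

Test eqn y'=λy, z=hλ:
  k1=λy_n ⇒ h·k1=z·y_n;  k2=λ(1+10/11z)y_n ⇒ h·k2=z(1+10/11z)y_n
  y_{n+1}/y_n = 1 − 1/14z + 15/14z(1+10/11z) = 1 + z + 75/77z²
  ⇒ R(z) = 1 + z + 75/77z².

Boundary: |R(x)|=1, x<0.
x=-0.65: |R|=0.7615
R=1: x+75/77x²=0 ⇒ x=−77/75=-1.0267; min R=1−1/(4·75/77)=0.7433>−1
Confirm numerically:
  x=-0.785: |R|=0.81522 <1
  x=-0.745: |R|=0.79561 <1
  x=-0.689: |R|=0.77339 <1
  x=-0.502: |R|=0.74346 <1
  x=-1.342: |R|=1.41219 >1
  x=-1.228: |R|=1.24082 >1
  x=-1.129: |R|=1.11253 >1
Interval (-1.0267, 0).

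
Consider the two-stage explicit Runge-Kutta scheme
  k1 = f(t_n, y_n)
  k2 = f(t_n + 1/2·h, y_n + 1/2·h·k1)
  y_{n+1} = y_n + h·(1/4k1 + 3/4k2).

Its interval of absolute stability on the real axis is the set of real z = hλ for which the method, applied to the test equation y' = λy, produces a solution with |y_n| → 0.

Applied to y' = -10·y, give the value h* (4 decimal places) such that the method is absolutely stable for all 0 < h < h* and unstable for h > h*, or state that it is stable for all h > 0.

Test eqn y'=λy, z=hλ:
  k1=λy_n ⇒ h·k1=z·y_n;  k2=λ(1+1/2z)y_n ⇒ h·k2=z(1+1/2z)y_n
  y_{n+1}/y_n = 1 + 1/4z + 3/4z(1+1/2z) = 1 + z + 3/8z²
  R(z) = 1 + z + 3/8z².

Boundary: |R(x)|=1, x<0.
x=-0.34: |R|=0.7033
R=1: x+3/8x²=0 ⇒ x=−8/3=-2.6667; min R=1−1/(4·3/8)=0.3333>−1
Confirm numerically:
  x=-2.117: |R|=0.56363 <1
  x=-1.731: |R|=0.39264 <1
  x=-1.560: |R|=0.35260 <1
  x=-1.302: |R|=0.33370 <1
  x=-2.957: |R|=1.32194 >1
  x=-2.950: |R|=1.31344 >1
Interval (-2.6667, 0).

(-2.6667,0); λ=-10 ⇒ h* = (8/3)/10 = 0.2667.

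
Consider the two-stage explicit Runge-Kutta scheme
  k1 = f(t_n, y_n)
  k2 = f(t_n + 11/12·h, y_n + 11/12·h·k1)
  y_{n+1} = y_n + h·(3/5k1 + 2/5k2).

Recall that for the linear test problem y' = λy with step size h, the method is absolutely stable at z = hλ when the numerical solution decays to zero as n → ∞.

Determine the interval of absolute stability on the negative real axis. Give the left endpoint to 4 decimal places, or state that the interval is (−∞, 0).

Test eqn y'=λy, z=hλ:
  k1=λy_n ⇒ h·k1=z·y_n;  k2=λ(1+11/12z)y_n ⇒ h·k2=z(1+11/12z)y_n
  y_{n+1}/y_n = 1 + 3/5z + 2/5z(1+11/12z) = 1 + z + 11/30z²
  ⇒ R(z) = 1 + z + 11/30z².

Need |R(x)|<1, x<0.
x=-1.12: |R|=0.3399
R=1: x+11/30x²=0 ⇒ x=−30/11=-2.7273; min R=1−1/(4·11/30)=0.3182>−1
Confirm numerically:
  x=-2.543: |R|=0.82818 <1
  x=-2.174: |R|=0.55897 <1
  x=-2.045: |R|=0.48841 <1
  x=-3.153: |R|=1.49218 >1
  x=-3.043: |R|=1.35228 >1
Stable set (-2.7273, 0).

(-2.7273, 0).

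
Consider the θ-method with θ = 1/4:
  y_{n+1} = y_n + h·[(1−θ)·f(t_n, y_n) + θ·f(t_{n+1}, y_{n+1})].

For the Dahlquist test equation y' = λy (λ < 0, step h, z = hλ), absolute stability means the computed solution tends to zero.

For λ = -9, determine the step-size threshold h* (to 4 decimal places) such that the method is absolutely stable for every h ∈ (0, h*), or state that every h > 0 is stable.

(-4.0000,0); λ=-9 ⇒ h* = (4)/9 = 0.4444.

On y'=λy, z=hλ:
  y_{n+1} = y_n + z·[3/4·y_n + 1/4·y_{n+1}] ⇒ (1 − 1/4z)y_{n+1} = (1 + 3/4z)y_n
  R(z) = (1 + 3/4z)/(1 − 1/4z).

Solve |R(x)|<1 on ℝ⁻.
x=-0.41: |R|=0.6281
R=−1: 1+3/4x = −1+1/4x ⇒ -1/2x=2 ⇒ x=2/(-1/2)=-4.0000
Confirm numerically:
  x=-3.280: |R|=0.80220 <1
  x=-2.296: |R|=0.45870 <1
  x=-2.070: |R|=0.36409 <1
  x=-1.723: |R|=0.20426 <1
  x=-4.491: |R|=1.11565 >1
  x=-4.324: |R|=1.07785 >1
  x=-4.179: |R|=1.04377 >1
Interval (-4.0000, 0).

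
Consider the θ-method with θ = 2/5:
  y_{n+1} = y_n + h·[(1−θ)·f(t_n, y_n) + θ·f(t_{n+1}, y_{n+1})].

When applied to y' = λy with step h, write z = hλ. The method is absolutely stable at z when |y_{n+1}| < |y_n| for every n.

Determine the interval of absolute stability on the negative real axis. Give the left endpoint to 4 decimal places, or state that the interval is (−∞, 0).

With y'=λy (z=hλ):
  y_{n+1} = y_n + z·[3/5·y_n + 2/5·y_{n+1}] ⇒ (1 − 2/5z)y_{n+1} = (1 + 3/5z)y_n
  ⇒ R(z) = (1 + 3/5z)/(1 − 2/5z).

Need |R(x)|<1, x<0.
x=-1.17: |R|=0.2030
R=−1: 1+3/5x = −1+2/5x ⇒ -1/5x=2 ⇒ x=2/(-1/5)=-10.0000
Confirm numerically:
  x=-8.203: |R|=0.91605 <1
  x=-7.847: |R|=0.89596 <1
  x=-7.603: |R|=0.88137 <1
  x=-5.261: |R|=0.69469 <1
  x=-10.441: |R|=1.01704 >1
  x=-10.296: |R|=1.01157 >1
  x=-10.166: |R|=1.00655 >1
Stable set (-10.0000, 0).

z∈(-10.0000,0).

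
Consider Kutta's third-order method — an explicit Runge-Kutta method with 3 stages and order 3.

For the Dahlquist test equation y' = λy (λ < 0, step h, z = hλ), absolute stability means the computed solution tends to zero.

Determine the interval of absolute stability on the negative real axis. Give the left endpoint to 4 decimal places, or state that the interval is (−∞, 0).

Set f=λy, z=hλ:
  order 3, 3-stage ⇒ R(z)=1+z+z^2/2+z^3/6
  (e.g. R(-1.76)=-0.11983, |R|=0.11983)

Need |R(x)|<1, x<0.
x=-1.76: |R|=0.1198
|R(-2.62)|=1.1853 |R(-2.58)|=1.1141 |R(-1.42)|=0.1110
Bisect:
  x_lo=-3.0339 |R|=2.0859  x_hi=-0.0638 |R|=0.9382
  mid=-1.54884 |R|=0.03136 →hi
  mid=-2.29137 |R|=0.67127 →hi
  mid=-2.66263 |R|=1.26400 →lo
  mid=-2.47700 |R|=0.94219 →hi
  mid=-2.56982 |R|=1.09633 →lo
  mid=-2.52341 |R|=1.01762 →lo
  mid=-2.50021 |R|=0.97950 →hi
  mid=-2.51181 |R|=0.99846 →hi
  mid=-2.51761 |R|=1.00801 →lo
  ...
  [-2.51290,-2.51271] ⇒ x*=-2.5127
So |R|<1 on (-2.5127, 0).

(-2.5127, 0).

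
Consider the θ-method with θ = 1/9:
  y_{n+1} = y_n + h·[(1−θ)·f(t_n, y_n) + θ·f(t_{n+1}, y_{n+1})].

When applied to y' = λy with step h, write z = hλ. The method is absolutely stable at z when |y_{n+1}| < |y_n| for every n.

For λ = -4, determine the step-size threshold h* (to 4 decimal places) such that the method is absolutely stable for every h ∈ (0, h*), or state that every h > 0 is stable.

(-2.5714,0); λ=-4 ⇒ h* = (18/7)/4 = 0.6429.

Test eqn y'=λy, z=hλ:
  y_{n+1} = y_n + z·[8/9·y_n + 1/9·y_{n+1}] ⇒ (1 − 1/9z)y_{n+1} = (1 + 8/9z)y_n
  Hence R(z) = (1 + 8/9z)/(1 − 1/9z).

Solve |R(x)|<1 on ℝ⁻.
x=-0.53: |R|=0.4995
R=−1: 1+8/9x = −1+1/9x ⇒ -7/9x=2 ⇒ x=2/(-7/9)=-2.5714
Confirm numerically:
  x=-2.461: |R|=0.93255 <1
  x=-1.652: |R|=0.39579 <1
  x=-1.616: |R|=0.37001 <1
  x=-3.083: |R|=1.29637 >1
  x=-2.859: |R|=1.16974 >1
Stable set (-2.5714, 0).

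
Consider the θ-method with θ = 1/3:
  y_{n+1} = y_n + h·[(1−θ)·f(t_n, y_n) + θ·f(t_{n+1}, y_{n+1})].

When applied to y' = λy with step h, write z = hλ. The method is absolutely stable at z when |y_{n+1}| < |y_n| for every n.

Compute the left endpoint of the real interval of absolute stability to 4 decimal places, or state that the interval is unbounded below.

On y'=λy, z=hλ:
  y_{n+1} = y_n + z·[2/3·y_n + 1/3·y_{n+1}] ⇒ (1 − 1/3z)y_{n+1} = (1 + 2/3z)y_n
  ⇒ R(z) = (1 + 2/3z)/(1 − 1/3z).

Find x<0 with |R(x)|<1.
x=-1.49: |R|=0.0045
R=−1: 1+2/3x = −1+1/3x ⇒ -1/3x=2 ⇒ x=2/(-1/3)=-6.0000
Confirm numerically:
  x=-5.157: |R|=0.89665 <1
  x=-4.383: |R|=0.78098 <1
  x=-2.513: |R|=0.36750 <1
  x=-6.494: |R|=1.05203 >1
  x=-6.188: |R|=1.02046 >1
So |R|<1 on (-6.0000, 0).

left endpoint -6.0000.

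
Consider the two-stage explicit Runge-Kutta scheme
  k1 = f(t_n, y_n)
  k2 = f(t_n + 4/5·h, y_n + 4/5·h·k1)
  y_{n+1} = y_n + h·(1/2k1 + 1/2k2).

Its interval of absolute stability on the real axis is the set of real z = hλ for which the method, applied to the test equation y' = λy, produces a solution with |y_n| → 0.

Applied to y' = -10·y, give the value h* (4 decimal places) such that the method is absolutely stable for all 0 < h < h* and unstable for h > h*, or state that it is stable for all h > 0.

On y'=λy, z=hλ:
  k1=λy_n ⇒ h·k1=z·y_n;  k2=λ(1+4/5z)y_n ⇒ h·k2=z(1+4/5z)y_n
  y_{n+1}/y_n = 1 + 1/2z + 1/2z(1+4/5z) = 1 + z + 2/5z²
  so R(z) = 1 + z + 2/5z².

Boundary: |R(x)|=1, x<0.
x=-1.2: |R|=0.3760
R=1: x+2/5x²=0 ⇒ x=−5/2=-2.5000; min R=1−1/(4·2/5)=0.3750>−1
Confirm numerically:
  x=-2.025: |R|=0.61525 <1
  x=-1.501: |R|=0.40020 <1
  x=-1.342: |R|=0.37839 <1
  x=-2.954: |R|=1.53645 >1
  x=-2.888: |R|=1.44822 >1
Interval (-2.5000, 0).

(-2.5000,0); λ=-10 ⇒ h* = (5/2)/10 = 0.2500.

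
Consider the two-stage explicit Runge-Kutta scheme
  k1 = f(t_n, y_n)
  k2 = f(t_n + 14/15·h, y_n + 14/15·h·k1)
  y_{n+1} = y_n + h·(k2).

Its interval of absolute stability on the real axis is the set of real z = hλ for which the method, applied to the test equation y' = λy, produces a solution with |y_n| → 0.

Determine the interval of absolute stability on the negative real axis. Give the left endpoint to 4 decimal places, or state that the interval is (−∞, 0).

(-1.0714, 0).

Set f=λy, z=hλ:
  k1=λy_n ⇒ h·k1=z·y_n;  k2=λ(1+14/15z)y_n ⇒ h·k2=z(1+14/15z)y_n
  y_{n+1}/y_n = 1 + z(1+14/15z) = 1 + z + 14/15z²
  ⇒ R(z) = 1 + z + 14/15z².

Boundary: |R(x)|=1, x<0.
x=-0.54: |R|=0.7322
R=1: x+14/15x²=0 ⇒ x=−15/14=-1.0714; min R=1−1/(4·14/15)=0.7321>−1
Confirm numerically:
  x=-0.989: |R|=0.92391 <1
  x=-0.967: |R|=0.90575 <1
  x=-0.455: |R|=0.73822 <1
  x=-1.306: |R|=1.28593 >1
  x=-1.218: |R|=1.16662 >1
  x=-1.135: |R|=1.06734 >1
Stable set (-1.0714, 0).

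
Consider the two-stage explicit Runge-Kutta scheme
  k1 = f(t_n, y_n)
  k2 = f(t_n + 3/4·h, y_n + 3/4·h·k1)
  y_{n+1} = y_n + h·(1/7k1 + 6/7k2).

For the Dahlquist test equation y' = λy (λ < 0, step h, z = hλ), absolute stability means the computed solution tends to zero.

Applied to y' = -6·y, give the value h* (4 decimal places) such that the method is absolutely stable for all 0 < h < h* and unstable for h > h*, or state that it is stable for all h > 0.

Test eqn y'=λy, z=hλ:
  k1=λy_n ⇒ h·k1=z·y_n;  k2=λ(1+3/4z)y_n ⇒ h·k2=z(1+3/4z)y_n
  y_{n+1}/y_n = 1 + 1/7z + 6/7z(1+3/4z) = 1 + z + 9/14z²
  so R(z) = 1 + z + 9/14z².

Solve |R(x)|<1 on ℝ⁻.
x=-0.62: |R|=0.6271
R=1: x+9/14x²=0 ⇒ x=−14/9=-1.5556; min R=1−1/(4·9/14)=0.6111>−1
Confirm numerically:
  x=-1.333: |R|=0.80929 <1
  x=-1.207: |R|=0.72955 <1
  x=-1.072: |R|=0.66676 <1
  x=-1.794: |R|=1.27499 >1
  x=-1.710: |R|=1.16978 >1
  x=-1.625: |R|=1.07254 >1
So |R|<1 on (-1.5556, 0).

(-1.5556,0); λ=-6 ⇒ h* = (14/9)/6 = 0.2593.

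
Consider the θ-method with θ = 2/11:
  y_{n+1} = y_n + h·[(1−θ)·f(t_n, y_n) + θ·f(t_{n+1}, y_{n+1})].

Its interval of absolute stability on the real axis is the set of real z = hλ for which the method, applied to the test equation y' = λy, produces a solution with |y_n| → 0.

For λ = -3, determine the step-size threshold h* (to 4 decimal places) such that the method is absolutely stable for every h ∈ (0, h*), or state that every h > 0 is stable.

(-3.1429,0); λ=-3 ⇒ h* = (22/7)/3 = 1.0476.

With y'=λy (z=hλ):
  y_{n+1} = y_n + z·[9/11·y_n + 2/11·y_{n+1}] ⇒ (1 − 2/11z)y_{n+1} = (1 + 9/11z)y_n
  Hence R(z) = (1 + 9/11z)/(1 − 2/11z).

Need |R(x)|<1, x<0.
x=-0.51: |R|=0.5333
R=−1: 1+9/11x = −1+2/11x ⇒ -7/11x=2 ⇒ x=2/(-7/11)=-3.1429
Confirm numerically:
  x=-2.994: |R|=0.93866 <1
  x=-2.326: |R|=0.63468 <1
  x=-2.300: |R|=0.62179 <1
  x=-2.039: |R|=0.48753 <1
  x=-3.509: |R|=1.14225 >1
  x=-3.354: |R|=1.08347 >1
So |R|<1 on (-3.1429, 0).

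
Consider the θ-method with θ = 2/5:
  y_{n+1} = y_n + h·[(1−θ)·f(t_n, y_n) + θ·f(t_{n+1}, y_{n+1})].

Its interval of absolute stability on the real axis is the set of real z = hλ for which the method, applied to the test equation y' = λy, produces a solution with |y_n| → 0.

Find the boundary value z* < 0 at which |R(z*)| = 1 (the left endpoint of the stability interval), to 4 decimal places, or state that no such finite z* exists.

On y'=λy, z=hλ:
  y_{n+1} = y_n + z·[3/5·y_n + 2/5·y_{n+1}] ⇒ (1 − 2/5z)y_{n+1} = (1 + 3/5z)y_n
  ⇒ R(z) = (1 + 3/5z)/(1 − 2/5z).

Solve |R(x)|<1 on ℝ⁻.
x=-1.09: |R|=0.2409
R=−1: 1+3/5x = −1+2/5x ⇒ -1/5x=2 ⇒ x=2/(-1/5)=-10.0000
Confirm numerically:
  x=-9.707: |R|=0.98800 <1
  x=-8.470: |R|=0.93026 <1
  x=-7.606: |R|=0.88156 <1
  x=-10.550: |R|=1.02107 >1
  x=-10.498: |R|=1.01916 >1
  x=-10.096: |R|=1.00381 >1
Interval (-10.0000, 0).

z* = -10.0000.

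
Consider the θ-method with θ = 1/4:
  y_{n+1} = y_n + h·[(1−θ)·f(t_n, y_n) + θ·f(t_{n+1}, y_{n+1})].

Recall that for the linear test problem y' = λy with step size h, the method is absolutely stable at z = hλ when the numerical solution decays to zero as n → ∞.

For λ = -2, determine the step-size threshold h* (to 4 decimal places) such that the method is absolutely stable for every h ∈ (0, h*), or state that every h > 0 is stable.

(-4.0000,0); λ=-2 ⇒ h* = (4)/2 = 2.0000.

Test eqn y'=λy, z=hλ:
  y_{n+1} = y_n + z·[3/4·y_n + 1/4·y_{n+1}] ⇒ (1 − 1/4z)y_{n+1} = (1 + 3/4z)y_n
  R(z) = (1 + 3/4z)/(1 − 1/4z).

Solve |R(x)|<1 on ℝ⁻.
x=-1.32: |R|=0.0075
R=−1: 1+3/4x = −1+1/4x ⇒ -1/2x=2 ⇒ x=2/(-1/2)=-4.0000
Confirm numerically:
  x=-3.715: |R|=0.92612 <1
  x=-2.963: |R|=0.70214 <1
  x=-2.793: |R|=0.64463 <1
  x=-2.109: |R|=0.38091 <1
  x=-4.386: |R|=1.09206 >1
  x=-4.285: |R|=1.06880 >1
  x=-4.280: |R|=1.06763 >1
So |R|<1 on (-4.0000, 0).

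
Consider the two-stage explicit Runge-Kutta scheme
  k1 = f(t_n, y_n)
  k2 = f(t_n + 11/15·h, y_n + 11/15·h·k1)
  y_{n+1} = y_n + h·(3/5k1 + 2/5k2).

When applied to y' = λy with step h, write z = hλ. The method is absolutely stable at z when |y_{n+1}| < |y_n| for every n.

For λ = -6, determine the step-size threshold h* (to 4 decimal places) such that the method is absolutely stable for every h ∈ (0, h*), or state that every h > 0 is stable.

Set f=λy, z=hλ:
  k1=λy_n ⇒ h·k1=z·y_n;  k2=λ(1+11/15z)y_n ⇒ h·k2=z(1+11/15z)y_n
  y_{n+1}/y_n = 1 + 3/5z + 2/5z(1+11/15z) = 1 + z + 22/75z²
  R(z) = 1 + z + 22/75z².

Solve |R(x)|<1 on ℝ⁻.
x=-0.34: |R|=0.6939
R=1: x+22/75x²=0 ⇒ x=−75/22=-3.4091; min R=1−1/(4·22/75)=0.1477>−1
Confirm numerically:
  x=-3.266: |R|=0.86292 <1
  x=-3.073: |R|=0.69704 <1
  x=-2.989: |R|=0.63168 <1
  x=-2.570: |R|=0.36744 <1
  x=-3.858: |R|=1.50802 >1
  x=-3.744: |R|=1.36781 >1
  x=-3.610: |R|=1.21275 >1
Interval (-3.4091, 0).

(-3.4091,0); λ=-6 ⇒ h* = (75/22)/6 = 0.5682.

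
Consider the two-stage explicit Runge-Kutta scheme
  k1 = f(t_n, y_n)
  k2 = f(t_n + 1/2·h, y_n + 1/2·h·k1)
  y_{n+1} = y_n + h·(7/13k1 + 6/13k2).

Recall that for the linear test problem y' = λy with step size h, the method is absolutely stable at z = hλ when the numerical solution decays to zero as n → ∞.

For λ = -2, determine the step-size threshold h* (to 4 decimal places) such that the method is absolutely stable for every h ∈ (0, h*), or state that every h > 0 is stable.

(-4.3333,0); λ=-2 ⇒ h* = (13/3)/2 = 2.1667.

With y'=λy (z=hλ):
  k1=λy_n ⇒ h·k1=z·y_n;  k2=λ(1+1/2z)y_n ⇒ h·k2=z(1+1/2z)y_n
  y_{n+1}/y_n = 1 + 7/13z + 6/13z(1+1/2z) = 1 + z + 3/13z²
  R(z) = 1 + z + 3/13z².

Find x<0 with |R(x)|<1.
x=-0.5: |R|=0.5577
R=1: x+3/13x²=0 ⇒ x=−13/3=-4.3333; min R=1−1/(4·3/13)=-0.0833>−1
Confirm numerically:
  x=-4.272: |R|=0.93953 <1
  x=-4.104: |R|=0.78280 <1
  x=-3.422: |R|=0.28033 <1
  x=-3.231: |R|=0.17808 <1
  x=-4.801: |R|=1.51814 >1
  x=-4.596: |R|=1.27859 >1
So |R|<1 on (-4.3333, 0).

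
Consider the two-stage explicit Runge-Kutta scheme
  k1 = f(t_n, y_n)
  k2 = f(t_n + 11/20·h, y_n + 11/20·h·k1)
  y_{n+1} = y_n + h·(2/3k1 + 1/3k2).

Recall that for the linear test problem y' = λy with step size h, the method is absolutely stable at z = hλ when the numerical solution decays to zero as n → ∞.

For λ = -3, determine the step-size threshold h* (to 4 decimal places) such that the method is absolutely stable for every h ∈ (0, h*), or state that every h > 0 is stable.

With y'=λy (z=hλ):
  k1=λy_n ⇒ h·k1=z·y_n;  k2=λ(1+11/20z)y_n ⇒ h·k2=z(1+11/20z)y_n
  y_{n+1}/y_n = 1 + 2/3z + 1/3z(1+11/20z) = 1 + z + 11/60z²
  ⇒ R(z) = 1 + z + 11/60z².

Need |R(x)|<1, x<0.
x=-0.78: |R|=0.3315
R=1: x+11/60x²=0 ⇒ x=−60/11=-5.4545; min R=1−1/(4·11/60)=-0.3636>−1
Confirm numerically:
  x=-4.891: |R|=0.49468 <1
  x=-3.738: |R|=0.17635 <1
  x=-3.665: |R|=0.20243 <1
  x=-3.232: |R|=0.31693 <1
  x=-5.888: |R|=1.46790 >1
  x=-5.848: |R|=1.42184 >1
  x=-5.701: |R|=1.25759 >1
Interval (-5.4545, 0).

(-5.4545,0); λ=-3 ⇒ h* = (60/11)/3 = 1.8182.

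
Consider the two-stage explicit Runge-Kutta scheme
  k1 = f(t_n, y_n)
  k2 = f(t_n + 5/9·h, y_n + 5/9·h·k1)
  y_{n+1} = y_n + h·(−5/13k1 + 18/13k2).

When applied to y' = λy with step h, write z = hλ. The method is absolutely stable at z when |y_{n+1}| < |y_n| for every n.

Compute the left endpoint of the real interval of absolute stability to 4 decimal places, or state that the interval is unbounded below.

z* = -1.3000.

On y'=λy, z=hλ:
  k1=λy_n ⇒ h·k1=z·y_n;  k2=λ(1+5/9z)y_n ⇒ h·k2=z(1+5/9z)y_n
  y_{n+1}/y_n = 1 − 5/13z + 18/13z(1+5/9z) = 1 + z + 10/13z²
  Hence R(z) = 1 + z + 10/13z².

Boundary: |R(x)|=1, x<0.
x=-0.79: |R|=0.6901
R=1: x+10/13x²=0 ⇒ x=−13/10=-1.3000; min R=1−1/(4·10/13)=0.6750>−1
Confirm numerically:
  x=-1.144: |R|=0.86272 <1
  x=-1.011: |R|=0.77525 <1
  x=-0.935: |R|=0.73748 <1
  x=-0.699: |R|=0.67685 <1
  x=-1.852: |R|=1.78639 >1
  x=-1.766: |R|=1.63304 >1
  x=-1.552: |R|=1.30085 >1
Interval (-1.3000, 0).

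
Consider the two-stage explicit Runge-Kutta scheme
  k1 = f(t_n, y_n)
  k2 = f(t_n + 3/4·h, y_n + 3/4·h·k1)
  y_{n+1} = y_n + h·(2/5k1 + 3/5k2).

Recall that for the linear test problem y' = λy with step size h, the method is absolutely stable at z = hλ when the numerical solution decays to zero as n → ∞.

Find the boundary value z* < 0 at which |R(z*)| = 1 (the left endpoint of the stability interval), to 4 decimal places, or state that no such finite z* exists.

On y'=λy, z=hλ:
  k1=λy_n ⇒ h·k1=z·y_n;  k2=λ(1+3/4z)y_n ⇒ h·k2=z(1+3/4z)y_n
  y_{n+1}/y_n = 1 + 2/5z + 3/5z(1+3/4z) = 1 + z + 9/20z²
  Hence R(z) = 1 + z + 9/20z².

Solve |R(x)|<1 on ℝ⁻.
x=-0.35: |R|=0.7051
R=1: x+9/20x²=0 ⇒ x=−20/9=-2.2222; min R=1−1/(4·9/20)=0.4444>−1
Confirm numerically:
  x=-2.049: |R|=0.84028 <1
  x=-1.379: |R|=0.47674 <1
  x=-1.190: |R|=0.44725 <1
  x=-0.964: |R|=0.45418 <1
  x=-2.807: |R|=1.73866 >1
  x=-2.298: |R|=1.07836 >1
So |R|<1 on (-2.2222, 0).

left endpoint -2.2222.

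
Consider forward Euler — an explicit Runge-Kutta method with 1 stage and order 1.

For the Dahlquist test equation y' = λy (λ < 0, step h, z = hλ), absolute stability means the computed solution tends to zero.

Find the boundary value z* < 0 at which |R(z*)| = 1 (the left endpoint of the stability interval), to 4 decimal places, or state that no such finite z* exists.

z* = -2.0000.

With y'=λy (z=hλ):
  order 1, 1-stage ⇒ R(z)=1+z
  (e.g. R(-1.77)=-0.77000, |R|=0.77000)

Boundary: |R(x)|=1, x<0.
x=-1.77: |R|=0.7700
|R(-2.26)|=1.2600 |R(-2.01)|=1.0100 |R(-1.18)|=0.1800
Bisect:
  x_lo=-2.4455 |R|=1.4455  x_hi=-0.1067 |R|=0.8933
  mid=-1.27607 |R|=0.27607 →hi
  mid=-1.86077 |R|=0.86077 →hi
  mid=-2.15312 |R|=1.15312 →lo
  mid=-2.00695 |R|=1.00695 →lo
  mid=-1.93386 |R|=0.93386 →hi
  mid=-1.97040 |R|=0.97040 →hi
  mid=-1.98868 |R|=0.98868 →hi
  mid=-1.99781 |R|=0.99781 →hi
  ...
  [-2.00010,-1.99995] ⇒ x*=-2.0000
Stable set (-2.0000, 0).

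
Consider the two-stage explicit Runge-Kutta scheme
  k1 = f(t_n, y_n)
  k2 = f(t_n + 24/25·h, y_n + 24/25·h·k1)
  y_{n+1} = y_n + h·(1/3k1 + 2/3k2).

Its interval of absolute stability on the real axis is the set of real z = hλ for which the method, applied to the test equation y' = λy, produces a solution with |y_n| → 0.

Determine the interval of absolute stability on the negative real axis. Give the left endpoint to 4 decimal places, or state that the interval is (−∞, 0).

With y'=λy (z=hλ):
  k1=λy_n ⇒ h·k1=z·y_n;  k2=λ(1+24/25z)y_n ⇒ h·k2=z(1+24/25z)y_n
  y_{n+1}/y_n = 1 + 1/3z + 2/3z(1+24/25z) = 1 + z + 16/25z²
  ⇒ R(z) = 1 + z + 16/25z².

Boundary: |R(x)|=1, x<0.
x=-1.03: |R|=0.6490
R=1: x+16/25x²=0 ⇒ x=−25/16=-1.5625; min R=1−1/(4·16/25)=0.6094>−1
Confirm numerically:
  x=-1.421: |R|=0.87131 <1
  x=-1.077: |R|=0.66535 <1
  x=-0.784: |R|=0.60938 <1
  x=-0.685: |R|=0.61530 <1
  x=-2.027: |R|=1.60259 >1
  x=-1.879: |R|=1.38061 >1
  x=-1.779: |R|=1.24650 >1
Interval (-1.5625, 0).

z∈(-1.5625,0).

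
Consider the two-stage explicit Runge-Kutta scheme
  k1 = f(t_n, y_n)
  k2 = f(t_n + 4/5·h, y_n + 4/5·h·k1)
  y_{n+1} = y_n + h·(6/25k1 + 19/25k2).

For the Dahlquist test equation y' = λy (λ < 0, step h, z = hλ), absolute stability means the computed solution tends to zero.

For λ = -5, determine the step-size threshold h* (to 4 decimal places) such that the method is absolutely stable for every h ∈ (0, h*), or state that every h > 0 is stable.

(-1.6447,0); λ=-5 ⇒ h* = (125/76)/5 = 0.3289.

On y'=λy, z=hλ:
  k1=λy_n ⇒ h·k1=z·y_n;  k2=λ(1+4/5z)y_n ⇒ h·k2=z(1+4/5z)y_n
  y_{n+1}/y_n = 1 + 6/25z + 19/25z(1+4/5z) = 1 + z + 76/125z²
  R(z) = 1 + z + 76/125z².

Solve |R(x)|<1 on ℝ⁻.
x=-1.45: |R|=0.8283
R=1: x+76/125x²=0 ⇒ x=−125/76=-1.6447; min R=1−1/(4·76/125)=0.5888>−1
Confirm numerically:
  x=-1.449: |R|=0.82756 <1
  x=-1.133: |R|=0.64748 <1
  x=-0.984: |R|=0.60470 <1
  x=-0.671: |R|=0.60275 <1
  x=-2.153: |R|=1.66533 >1
  x=-1.880: |R|=1.26892 >1
  x=-1.803: |R|=1.17349 >1
So |R|<1 on (-1.6447, 0).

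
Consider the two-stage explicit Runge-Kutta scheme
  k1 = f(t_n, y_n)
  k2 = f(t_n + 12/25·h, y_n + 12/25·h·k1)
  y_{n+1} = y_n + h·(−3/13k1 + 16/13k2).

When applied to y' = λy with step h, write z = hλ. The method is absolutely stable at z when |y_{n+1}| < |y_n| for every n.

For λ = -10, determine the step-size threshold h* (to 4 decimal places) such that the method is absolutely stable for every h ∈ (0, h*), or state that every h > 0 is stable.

With y'=λy (z=hλ):
  k1=λy_n ⇒ h·k1=z·y_n;  k2=λ(1+12/25z)y_n ⇒ h·k2=z(1+12/25z)y_n
  y_{n+1}/y_n = 1 − 3/13z + 16/13z(1+12/25z) = 1 + z + 192/325z²
  Hence R(z) = 1 + z + 192/325z².

Solve |R(x)|<1 on ℝ⁻.
x=-1.76: |R|=1.0700
R=1: x+192/325x²=0 ⇒ x=−325/192=-1.6927; min R=1−1/(4·192/325)=0.5768>−1
Confirm numerically:
  x=-1.647: |R|=0.95553 <1
  x=-1.302: |R|=0.69947 <1
  x=-1.293: |R|=0.69468 <1
  x=-1.917: |R|=1.25401 >1
  x=-1.812: |R|=1.12770 >1
  x=-1.807: |R|=1.12201 >1
Interval (-1.6927, 0).

(-1.6927,0); λ=-10 ⇒ h* = (325/192)/10 = 0.1693.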